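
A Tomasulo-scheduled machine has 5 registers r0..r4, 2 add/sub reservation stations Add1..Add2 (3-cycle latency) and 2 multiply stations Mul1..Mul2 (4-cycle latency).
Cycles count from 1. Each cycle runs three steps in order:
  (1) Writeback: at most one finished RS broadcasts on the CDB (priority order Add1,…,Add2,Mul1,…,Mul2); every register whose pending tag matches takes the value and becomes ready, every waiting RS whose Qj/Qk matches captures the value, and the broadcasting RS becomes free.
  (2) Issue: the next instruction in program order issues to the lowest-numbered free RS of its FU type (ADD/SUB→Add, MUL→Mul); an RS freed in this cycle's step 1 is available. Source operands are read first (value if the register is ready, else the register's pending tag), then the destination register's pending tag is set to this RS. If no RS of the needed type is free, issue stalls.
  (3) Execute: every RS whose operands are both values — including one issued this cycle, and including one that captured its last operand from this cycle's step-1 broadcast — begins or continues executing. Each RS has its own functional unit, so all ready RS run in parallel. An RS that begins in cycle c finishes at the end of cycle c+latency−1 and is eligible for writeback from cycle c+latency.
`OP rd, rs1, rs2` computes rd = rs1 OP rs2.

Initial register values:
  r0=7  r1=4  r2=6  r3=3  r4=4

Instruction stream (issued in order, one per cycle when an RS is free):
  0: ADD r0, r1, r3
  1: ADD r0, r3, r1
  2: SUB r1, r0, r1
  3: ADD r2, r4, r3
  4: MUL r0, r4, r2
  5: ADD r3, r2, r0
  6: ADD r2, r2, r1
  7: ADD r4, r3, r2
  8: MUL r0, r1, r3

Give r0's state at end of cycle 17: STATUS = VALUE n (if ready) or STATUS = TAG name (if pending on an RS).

cycle 1: issue ADD r0<-Add1 // r0:Add1,r1:4,r2:6,r3:3,r4:4
cycle 2: issue ADD r0<-Add2 // r0:Add2,r1:4,r2:6,r3:3,r4:4
cycle 3: stall // r0:Add2,r1:4,r2:6,r3:3,r4:4
cycle 4: CDB Add1=7; issue SUB r1<-Add1 // r0:Add2,r1:Add1,r2:6,r3:3,r4:4
cycle 5: CDB Add2=7; issue ADD r2<-Add2 // r0:7,r1:Add1,r2:Add2,r3:3,r4:4
cycle 6: issue MUL r0<-Mul1 // r0:Mul1,r1:Add1,r2:Add2,r3:3,r4:4
cycle 7: stall // r0:Mul1,r1:Add1,r2:Add2,r3:3,r4:4
cycle 8: CDB Add1=3; issue ADD r3<-Add1 // r0:Mul1,r1:3,r2:Add2,r3:Add1,r4:4
cycle 9: CDB Add2=7; issue ADD r2<-Add2 // r0:Mul1,r1:3,r2:Add2,r3:Add1,r4:4
cycle 10: stall // r0:Mul1,r1:3,r2:Add2,r3:Add1,r4:4
cycle 11: stall // r0:Mul1,r1:3,r2:Add2,r3:Add1,r4:4
cycle 12: CDB Add2=10; issue ADD r4<-Add2 // r0:Mul1,r1:3,r2:10,r3:Add1,r4:Add2
cycle 13: CDB Mul1=28; issue MUL r0<-Mul1 // r0:Mul1,r1:3,r2:10,r3:Add1,r4:Add2
cycle 14: - // r0:Mul1,r1:3,r2:10,r3:Add1,r4:Add2
cycle 15: - // r0:Mul1,r1:3,r2:10,r3:Add1,r4:Add2
cycle 16: CDB Add1=35 // r0:Mul1,r1:3,r2:10,r3:35,r4:Add2
cycle 17: - // r0:Mul1,r1:3,r2:10,r3:35,r4:Add2

STATUS = TAG Mul1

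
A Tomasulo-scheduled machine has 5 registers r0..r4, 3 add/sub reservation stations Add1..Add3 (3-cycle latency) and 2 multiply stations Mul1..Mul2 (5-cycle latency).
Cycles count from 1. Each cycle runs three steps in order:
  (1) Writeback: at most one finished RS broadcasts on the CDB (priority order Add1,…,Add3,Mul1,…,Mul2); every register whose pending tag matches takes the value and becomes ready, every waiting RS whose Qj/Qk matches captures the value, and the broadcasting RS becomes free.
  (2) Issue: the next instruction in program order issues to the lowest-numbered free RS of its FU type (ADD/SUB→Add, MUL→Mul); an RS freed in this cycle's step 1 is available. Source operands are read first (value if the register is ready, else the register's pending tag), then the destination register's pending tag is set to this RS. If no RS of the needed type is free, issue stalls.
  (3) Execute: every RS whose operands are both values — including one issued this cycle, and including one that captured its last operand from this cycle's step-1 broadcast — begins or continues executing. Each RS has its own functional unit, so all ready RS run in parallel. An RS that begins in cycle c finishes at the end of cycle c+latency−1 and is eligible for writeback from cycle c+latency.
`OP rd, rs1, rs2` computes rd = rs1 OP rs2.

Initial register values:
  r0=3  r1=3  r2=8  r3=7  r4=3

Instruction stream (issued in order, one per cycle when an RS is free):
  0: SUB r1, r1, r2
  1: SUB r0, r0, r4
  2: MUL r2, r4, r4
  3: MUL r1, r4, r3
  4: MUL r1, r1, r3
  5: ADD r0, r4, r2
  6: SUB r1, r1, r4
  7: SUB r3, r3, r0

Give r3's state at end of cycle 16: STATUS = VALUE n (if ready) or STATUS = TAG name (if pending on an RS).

STATUS = VALUE -5

cycle 1: issue SUB r1<-Add1 // r0:3,r1:Add1,r2:8,r3:7,r4:3
cycle 2: issue SUB r0<-Add2 // r0:Add2,r1:Add1,r2:8,r3:7,r4:3
cycle 3: issue MUL r2<-Mul1 // r0:Add2,r1:Add1,r2:Mul1,r3:7,r4:3
cycle 4: CDB Add1=-5; issue MUL r1<-Mul2 // r0:Add2,r1:Mul2,r2:Mul1,r3:7,r4:3
cycle 5: CDB Add2=0; stall // r0:0,r1:Mul2,r2:Mul1,r3:7,r4:3
cycle 6: stall // r0:0,r1:Mul2,r2:Mul1,r3:7,r4:3
cycle 7: stall // r0:0,r1:Mul2,r2:Mul1,r3:7,r4:3
cycle 8: CDB Mul1=9; issue MUL r1<-Mul1 // r0:0,r1:Mul1,r2:9,r3:7,r4:3
cycle 9: CDB Mul2=21; issue ADD r0<-Add1 // r0:Add1,r1:Mul1,r2:9,r3:7,r4:3
cycle 10: issue SUB r1<-Add2 // r0:Add1,r1:Add2,r2:9,r3:7,r4:3
cycle 11: issue SUB r3<-Add3 // r0:Add1,r1:Add2,r2:9,r3:Add3,r4:3
cycle 12: CDB Add1=12 // r0:12,r1:Add2,r2:9,r3:Add3,r4:3
cycle 13: - // r0:12,r1:Add2,r2:9,r3:Add3,r4:3
cycle 14: CDB Mul1=147 // r0:12,r1:Add2,r2:9,r3:Add3,r4:3
cycle 15: CDB Add3=-5 // r0:12,r1:Add2,r2:9,r3:-5,r4:3
cycle 16: - // r0:12,r1:Add2,r2:9,r3:-5,r4:3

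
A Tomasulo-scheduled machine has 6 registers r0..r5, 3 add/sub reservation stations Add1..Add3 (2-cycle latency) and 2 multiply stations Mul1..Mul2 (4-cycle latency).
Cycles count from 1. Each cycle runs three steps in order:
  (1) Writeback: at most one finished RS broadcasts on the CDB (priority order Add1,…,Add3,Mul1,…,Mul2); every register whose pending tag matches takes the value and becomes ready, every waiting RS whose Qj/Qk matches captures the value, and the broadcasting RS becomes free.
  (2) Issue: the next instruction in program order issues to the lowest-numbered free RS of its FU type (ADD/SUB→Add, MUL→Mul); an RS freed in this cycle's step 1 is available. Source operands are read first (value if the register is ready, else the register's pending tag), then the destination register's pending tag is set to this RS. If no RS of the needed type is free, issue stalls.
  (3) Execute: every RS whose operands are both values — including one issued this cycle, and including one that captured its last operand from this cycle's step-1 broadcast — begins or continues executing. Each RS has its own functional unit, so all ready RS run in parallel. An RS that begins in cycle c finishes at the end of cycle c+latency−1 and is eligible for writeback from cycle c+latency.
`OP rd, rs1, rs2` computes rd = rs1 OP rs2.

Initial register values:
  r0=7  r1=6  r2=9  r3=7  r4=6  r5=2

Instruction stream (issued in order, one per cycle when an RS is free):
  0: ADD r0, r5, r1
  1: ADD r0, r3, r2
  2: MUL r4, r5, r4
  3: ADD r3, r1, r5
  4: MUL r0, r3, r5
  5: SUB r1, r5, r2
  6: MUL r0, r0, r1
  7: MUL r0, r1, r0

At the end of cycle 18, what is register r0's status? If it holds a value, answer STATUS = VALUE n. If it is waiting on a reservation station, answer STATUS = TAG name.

STATUS = VALUE 784

c1: issue ADD r0<-Add1 | r0:Add1,r1:6,r2:9,r3:7,r4:6,r5:2
c2: issue ADD r0<-Add2 | r0:Add2,r1:6,r2:9,r3:7,r4:6,r5:2
c3: CDB Add1=8; issue MUL r4<-Mul1 | r0:Add2,r1:6,r2:9,r3:7,r4:Mul1,r5:2
c4: CDB Add2=16; issue ADD r3<-Add1 | r0:16,r1:6,r2:9,r3:Add1,r4:Mul1,r5:2
c5: issue MUL r0<-Mul2 | r0:Mul2,r1:6,r2:9,r3:Add1,r4:Mul1,r5:2
c6: CDB Add1=8; issue SUB r1<-Add1 | r0:Mul2,r1:Add1,r2:9,r3:8,r4:Mul1,r5:2
c7: CDB Mul1=12; issue MUL r0<-Mul1 | r0:Mul1,r1:Add1,r2:9,r3:8,r4:12,r5:2
c8: CDB Add1=-7; stall | r0:Mul1,r1:-7,r2:9,r3:8,r4:12,r5:2
c9: stall | r0:Mul1,r1:-7,r2:9,r3:8,r4:12,r5:2
c10: CDB Mul2=16; issue MUL r0<-Mul2 | r0:Mul2,r1:-7,r2:9,r3:8,r4:12,r5:2
c11: - | r0:Mul2,r1:-7,r2:9,r3:8,r4:12,r5:2
c12: - | r0:Mul2,r1:-7,r2:9,r3:8,r4:12,r5:2
c13: - | r0:Mul2,r1:-7,r2:9,r3:8,r4:12,r5:2
c14: CDB Mul1=-112 | r0:Mul2,r1:-7,r2:9,r3:8,r4:12,r5:2
c15: - | r0:Mul2,r1:-7,r2:9,r3:8,r4:12,r5:2
c16: - | r0:Mul2,r1:-7,r2:9,r3:8,r4:12,r5:2
c17: - | r0:Mul2,r1:-7,r2:9,r3:8,r4:12,r5:2
c18: CDB Mul2=784 | r0:784,r1:-7,r2:9,r3:8,r4:12,r5:2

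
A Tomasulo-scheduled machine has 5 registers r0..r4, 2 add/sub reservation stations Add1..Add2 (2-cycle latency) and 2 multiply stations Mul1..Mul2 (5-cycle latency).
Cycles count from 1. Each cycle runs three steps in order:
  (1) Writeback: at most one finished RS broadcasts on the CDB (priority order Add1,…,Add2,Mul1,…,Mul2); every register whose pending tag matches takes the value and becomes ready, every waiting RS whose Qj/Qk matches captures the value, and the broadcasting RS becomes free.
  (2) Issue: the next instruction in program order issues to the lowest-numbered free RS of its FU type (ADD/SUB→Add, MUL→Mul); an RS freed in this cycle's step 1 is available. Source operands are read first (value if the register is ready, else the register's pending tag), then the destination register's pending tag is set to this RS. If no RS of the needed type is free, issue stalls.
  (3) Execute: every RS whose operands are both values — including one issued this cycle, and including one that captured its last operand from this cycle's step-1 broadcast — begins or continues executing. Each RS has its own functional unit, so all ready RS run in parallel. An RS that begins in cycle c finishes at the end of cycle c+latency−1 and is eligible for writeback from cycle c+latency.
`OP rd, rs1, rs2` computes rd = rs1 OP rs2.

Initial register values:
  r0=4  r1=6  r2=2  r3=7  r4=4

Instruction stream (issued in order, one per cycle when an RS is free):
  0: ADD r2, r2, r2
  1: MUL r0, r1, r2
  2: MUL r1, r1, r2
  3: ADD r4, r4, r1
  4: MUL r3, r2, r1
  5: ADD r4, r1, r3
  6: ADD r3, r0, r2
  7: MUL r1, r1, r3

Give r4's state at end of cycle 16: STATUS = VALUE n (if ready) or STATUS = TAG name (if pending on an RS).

STATUS = VALUE 120

  c1: issue ADD r2<-Add1  regs: r0:4,r1:6,r2:Add1,r3:7,r4:4
  c2: issue MUL r0<-Mul1  regs: r0:Mul1,r1:6,r2:Add1,r3:7,r4:4
  c3: CDB Add1=4; issue MUL r1<-Mul2  regs: r0:Mul1,r1:Mul2,r2:4,r3:7,r4:4
  c4: issue ADD r4<-Add1  regs: r0:Mul1,r1:Mul2,r2:4,r3:7,r4:Add1
  c5: stall  regs: r0:Mul1,r1:Mul2,r2:4,r3:7,r4:Add1
  c6: stall  regs: r0:Mul1,r1:Mul2,r2:4,r3:7,r4:Add1
  c7: stall  regs: r0:Mul1,r1:Mul2,r2:4,r3:7,r4:Add1
  c8: CDB Mul1=24; issue MUL r3<-Mul1  regs: r0:24,r1:Mul2,r2:4,r3:Mul1,r4:Add1
  c9: CDB Mul2=24; issue ADD r4<-Add2  regs: r0:24,r1:24,r2:4,r3:Mul1,r4:Add2
  c10: stall  regs: r0:24,r1:24,r2:4,r3:Mul1,r4:Add2
  c11: CDB Add1=28; issue ADD r3<-Add1  regs: r0:24,r1:24,r2:4,r3:Add1,r4:Add2
  c12: issue MUL r1<-Mul2  regs: r0:24,r1:Mul2,r2:4,r3:Add1,r4:Add2
  c13: CDB Add1=28  regs: r0:24,r1:Mul2,r2:4,r3:28,r4:Add2
  c14: CDB Mul1=96  regs: r0:24,r1:Mul2,r2:4,r3:28,r4:Add2
  c15: -  regs: r0:24,r1:Mul2,r2:4,r3:28,r4:Add2
  c16: CDB Add2=120  regs: r0:24,r1:Mul2,r2:4,r3:28,r4:120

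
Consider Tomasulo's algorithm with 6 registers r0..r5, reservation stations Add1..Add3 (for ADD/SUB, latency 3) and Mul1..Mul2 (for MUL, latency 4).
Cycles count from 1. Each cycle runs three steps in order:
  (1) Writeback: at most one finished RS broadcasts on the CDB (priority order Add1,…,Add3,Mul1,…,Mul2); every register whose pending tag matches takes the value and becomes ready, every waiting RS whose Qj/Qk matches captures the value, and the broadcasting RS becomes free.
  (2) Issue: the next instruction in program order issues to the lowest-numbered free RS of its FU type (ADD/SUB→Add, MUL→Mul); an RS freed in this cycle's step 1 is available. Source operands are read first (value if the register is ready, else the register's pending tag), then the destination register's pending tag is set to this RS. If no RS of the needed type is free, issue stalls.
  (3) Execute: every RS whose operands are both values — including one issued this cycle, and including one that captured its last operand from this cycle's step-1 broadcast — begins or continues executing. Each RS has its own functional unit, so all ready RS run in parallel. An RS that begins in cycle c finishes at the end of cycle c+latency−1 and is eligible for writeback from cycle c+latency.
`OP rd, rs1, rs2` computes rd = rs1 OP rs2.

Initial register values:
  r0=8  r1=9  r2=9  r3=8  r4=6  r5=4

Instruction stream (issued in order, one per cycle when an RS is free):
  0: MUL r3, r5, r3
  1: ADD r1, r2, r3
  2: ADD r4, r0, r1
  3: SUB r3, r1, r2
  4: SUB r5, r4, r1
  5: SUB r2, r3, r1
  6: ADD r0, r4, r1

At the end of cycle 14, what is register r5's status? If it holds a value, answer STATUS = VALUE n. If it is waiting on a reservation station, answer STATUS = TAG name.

STATUS = VALUE 8

c1: issue MUL r3<-Mul1 | r0:8,r1:9,r2:9,r3:Mul1,r4:6,r5:4
c2: issue ADD r1<-Add1 | r0:8,r1:Add1,r2:9,r3:Mul1,r4:6,r5:4
c3: issue ADD r4<-Add2 | r0:8,r1:Add1,r2:9,r3:Mul1,r4:Add2,r5:4
c4: issue SUB r3<-Add3 | r0:8,r1:Add1,r2:9,r3:Add3,r4:Add2,r5:4
c5: CDB Mul1=32; stall | r0:8,r1:Add1,r2:9,r3:Add3,r4:Add2,r5:4
c6: stall | r0:8,r1:Add1,r2:9,r3:Add3,r4:Add2,r5:4
c7: stall | r0:8,r1:Add1,r2:9,r3:Add3,r4:Add2,r5:4
c8: CDB Add1=41; issue SUB r5<-Add1 | r0:8,r1:41,r2:9,r3:Add3,r4:Add2,r5:Add1
c9: stall | r0:8,r1:41,r2:9,r3:Add3,r4:Add2,r5:Add1
c10: stall | r0:8,r1:41,r2:9,r3:Add3,r4:Add2,r5:Add1
c11: CDB Add2=49; issue SUB r2<-Add2 | r0:8,r1:41,r2:Add2,r3:Add3,r4:49,r5:Add1
c12: CDB Add3=32; issue ADD r0<-Add3 | r0:Add3,r1:41,r2:Add2,r3:32,r4:49,r5:Add1
c13: - | r0:Add3,r1:41,r2:Add2,r3:32,r4:49,r5:Add1
c14: CDB Add1=8 | r0:Add3,r1:41,r2:Add2,r3:32,r4:49,r5:8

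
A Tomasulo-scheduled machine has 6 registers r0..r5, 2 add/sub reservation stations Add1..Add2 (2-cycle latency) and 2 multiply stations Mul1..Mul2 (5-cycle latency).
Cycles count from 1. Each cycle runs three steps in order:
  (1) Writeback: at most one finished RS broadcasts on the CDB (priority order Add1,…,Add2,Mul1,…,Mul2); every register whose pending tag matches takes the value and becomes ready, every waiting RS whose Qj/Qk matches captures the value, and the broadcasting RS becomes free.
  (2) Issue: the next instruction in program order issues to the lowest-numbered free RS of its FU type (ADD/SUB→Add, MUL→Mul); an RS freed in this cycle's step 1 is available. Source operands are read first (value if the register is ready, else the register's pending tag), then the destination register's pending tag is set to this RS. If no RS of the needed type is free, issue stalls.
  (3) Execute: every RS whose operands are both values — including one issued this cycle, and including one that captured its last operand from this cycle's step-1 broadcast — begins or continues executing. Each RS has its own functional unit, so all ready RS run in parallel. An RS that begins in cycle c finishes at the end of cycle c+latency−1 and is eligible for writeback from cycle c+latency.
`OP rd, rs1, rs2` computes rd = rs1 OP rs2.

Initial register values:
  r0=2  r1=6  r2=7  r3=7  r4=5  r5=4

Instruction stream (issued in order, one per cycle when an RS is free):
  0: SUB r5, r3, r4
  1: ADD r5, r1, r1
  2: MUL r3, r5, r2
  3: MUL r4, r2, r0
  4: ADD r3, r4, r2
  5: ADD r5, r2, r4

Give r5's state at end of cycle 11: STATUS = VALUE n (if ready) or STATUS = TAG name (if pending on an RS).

STATUS = TAG Add2

c1: issue SUB r5<-Add1 | r0:2,r1:6,r2:7,r3:7,r4:5,r5:Add1
c2: issue ADD r5<-Add2 | r0:2,r1:6,r2:7,r3:7,r4:5,r5:Add2
c3: CDB Add1=2; issue MUL r3<-Mul1 | r0:2,r1:6,r2:7,r3:Mul1,r4:5,r5:Add2
c4: CDB Add2=12; issue MUL r4<-Mul2 | r0:2,r1:6,r2:7,r3:Mul1,r4:Mul2,r5:12
c5: issue ADD r3<-Add1 | r0:2,r1:6,r2:7,r3:Add1,r4:Mul2,r5:12
c6: issue ADD r5<-Add2 | r0:2,r1:6,r2:7,r3:Add1,r4:Mul2,r5:Add2
c7: - | r0:2,r1:6,r2:7,r3:Add1,r4:Mul2,r5:Add2
c8: - | r0:2,r1:6,r2:7,r3:Add1,r4:Mul2,r5:Add2
c9: CDB Mul1=84 | r0:2,r1:6,r2:7,r3:Add1,r4:Mul2,r5:Add2
c10: CDB Mul2=14 | r0:2,r1:6,r2:7,r3:Add1,r4:14,r5:Add2
c11: - | r0:2,r1:6,r2:7,r3:Add1,r4:14,r5:Add2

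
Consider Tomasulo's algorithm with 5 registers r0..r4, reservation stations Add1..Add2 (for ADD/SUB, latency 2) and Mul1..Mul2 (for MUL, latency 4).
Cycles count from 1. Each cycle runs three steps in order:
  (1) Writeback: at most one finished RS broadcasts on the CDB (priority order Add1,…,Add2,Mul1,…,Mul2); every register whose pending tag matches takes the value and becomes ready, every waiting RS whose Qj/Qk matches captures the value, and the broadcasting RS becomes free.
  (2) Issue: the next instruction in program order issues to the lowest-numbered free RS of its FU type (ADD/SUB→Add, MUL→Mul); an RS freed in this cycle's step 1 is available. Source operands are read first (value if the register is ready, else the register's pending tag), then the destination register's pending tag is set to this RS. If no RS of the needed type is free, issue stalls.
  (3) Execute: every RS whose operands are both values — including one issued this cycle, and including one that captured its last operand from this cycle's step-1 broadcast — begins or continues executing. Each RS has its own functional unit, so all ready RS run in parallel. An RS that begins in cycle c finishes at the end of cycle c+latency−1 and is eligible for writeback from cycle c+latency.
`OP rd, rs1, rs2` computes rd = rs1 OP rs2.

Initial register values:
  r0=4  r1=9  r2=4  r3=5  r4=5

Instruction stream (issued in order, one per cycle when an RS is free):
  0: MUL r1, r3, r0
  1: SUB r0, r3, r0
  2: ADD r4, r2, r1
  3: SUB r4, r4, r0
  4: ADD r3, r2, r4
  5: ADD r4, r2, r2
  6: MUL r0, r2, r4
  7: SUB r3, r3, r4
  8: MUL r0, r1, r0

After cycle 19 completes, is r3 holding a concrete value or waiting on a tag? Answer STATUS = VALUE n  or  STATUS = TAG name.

STATUS = VALUE 19

  c1: issue MUL r1<-Mul1  regs: r0:4,r1:Mul1,r2:4,r3:5,r4:5
  c2: issue SUB r0<-Add1  regs: r0:Add1,r1:Mul1,r2:4,r3:5,r4:5
  c3: issue ADD r4<-Add2  regs: r0:Add1,r1:Mul1,r2:4,r3:5,r4:Add2
  c4: CDB Add1=1; issue SUB r4<-Add1  regs: r0:1,r1:Mul1,r2:4,r3:5,r4:Add1
  c5: CDB Mul1=20; stall  regs: r0:1,r1:20,r2:4,r3:5,r4:Add1
  c6: stall  regs: r0:1,r1:20,r2:4,r3:5,r4:Add1
  c7: CDB Add2=24; issue ADD r3<-Add2  regs: r0:1,r1:20,r2:4,r3:Add2,r4:Add1
  c8: stall  regs: r0:1,r1:20,r2:4,r3:Add2,r4:Add1
  c9: CDB Add1=23; issue ADD r4<-Add1  regs: r0:1,r1:20,r2:4,r3:Add2,r4:Add1
  c10: issue MUL r0<-Mul1  regs: r0:Mul1,r1:20,r2:4,r3:Add2,r4:Add1
  c11: CDB Add1=8; issue SUB r3<-Add1  regs: r0:Mul1,r1:20,r2:4,r3:Add1,r4:8
  c12: CDB Add2=27; issue MUL r0<-Mul2  regs: r0:Mul2,r1:20,r2:4,r3:Add1,r4:8
  c13: -  regs: r0:Mul2,r1:20,r2:4,r3:Add1,r4:8
  c14: CDB Add1=19  regs: r0:Mul2,r1:20,r2:4,r3:19,r4:8
  c15: CDB Mul1=32  regs: r0:Mul2,r1:20,r2:4,r3:19,r4:8
  c16: -  regs: r0:Mul2,r1:20,r2:4,r3:19,r4:8
  c17: -  regs: r0:Mul2,r1:20,r2:4,r3:19,r4:8
  c18: -  regs: r0:Mul2,r1:20,r2:4,r3:19,r4:8
  c19: CDB Mul2=640  regs: r0:640,r1:20,r2:4,r3:19,r4:8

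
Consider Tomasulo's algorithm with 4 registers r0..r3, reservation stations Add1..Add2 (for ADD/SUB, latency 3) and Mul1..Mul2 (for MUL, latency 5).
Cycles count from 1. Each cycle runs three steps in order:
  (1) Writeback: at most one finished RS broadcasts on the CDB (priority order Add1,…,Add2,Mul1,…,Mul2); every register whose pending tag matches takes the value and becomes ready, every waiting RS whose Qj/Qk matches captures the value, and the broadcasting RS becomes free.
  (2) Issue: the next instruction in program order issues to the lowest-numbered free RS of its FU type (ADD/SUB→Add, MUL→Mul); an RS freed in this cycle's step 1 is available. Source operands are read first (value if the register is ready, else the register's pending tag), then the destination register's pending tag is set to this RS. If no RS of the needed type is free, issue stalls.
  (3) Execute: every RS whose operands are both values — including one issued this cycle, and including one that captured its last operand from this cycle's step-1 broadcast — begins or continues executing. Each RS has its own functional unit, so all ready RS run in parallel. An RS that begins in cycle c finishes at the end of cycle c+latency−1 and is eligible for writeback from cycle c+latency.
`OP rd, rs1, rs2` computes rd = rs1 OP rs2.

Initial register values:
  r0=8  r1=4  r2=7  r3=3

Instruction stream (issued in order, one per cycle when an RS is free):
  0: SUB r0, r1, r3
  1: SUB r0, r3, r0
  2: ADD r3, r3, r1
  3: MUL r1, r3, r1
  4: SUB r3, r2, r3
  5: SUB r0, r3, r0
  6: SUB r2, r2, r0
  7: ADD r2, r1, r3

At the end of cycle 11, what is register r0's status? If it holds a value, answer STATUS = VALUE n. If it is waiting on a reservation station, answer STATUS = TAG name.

c1: issue SUB r0<-Add1 | r0:Add1,r1:4,r2:7,r3:3
c2: issue SUB r0<-Add2 | r0:Add2,r1:4,r2:7,r3:3
c3: stall | r0:Add2,r1:4,r2:7,r3:3
c4: CDB Add1=1; issue ADD r3<-Add1 | r0:Add2,r1:4,r2:7,r3:Add1
c5: issue MUL r1<-Mul1 | r0:Add2,r1:Mul1,r2:7,r3:Add1
c6: stall | r0:Add2,r1:Mul1,r2:7,r3:Add1
c7: CDB Add1=7; issue SUB r3<-Add1 | r0:Add2,r1:Mul1,r2:7,r3:Add1
c8: CDB Add2=2; issue SUB r0<-Add2 | r0:Add2,r1:Mul1,r2:7,r3:Add1
c9: stall | r0:Add2,r1:Mul1,r2:7,r3:Add1
c10: CDB Add1=0; issue SUB r2<-Add1 | r0:Add2,r1:Mul1,r2:Add1,r3:0
c11: stall | r0:Add2,r1:Mul1,r2:Add1,r3:0

STATUS = TAG Add2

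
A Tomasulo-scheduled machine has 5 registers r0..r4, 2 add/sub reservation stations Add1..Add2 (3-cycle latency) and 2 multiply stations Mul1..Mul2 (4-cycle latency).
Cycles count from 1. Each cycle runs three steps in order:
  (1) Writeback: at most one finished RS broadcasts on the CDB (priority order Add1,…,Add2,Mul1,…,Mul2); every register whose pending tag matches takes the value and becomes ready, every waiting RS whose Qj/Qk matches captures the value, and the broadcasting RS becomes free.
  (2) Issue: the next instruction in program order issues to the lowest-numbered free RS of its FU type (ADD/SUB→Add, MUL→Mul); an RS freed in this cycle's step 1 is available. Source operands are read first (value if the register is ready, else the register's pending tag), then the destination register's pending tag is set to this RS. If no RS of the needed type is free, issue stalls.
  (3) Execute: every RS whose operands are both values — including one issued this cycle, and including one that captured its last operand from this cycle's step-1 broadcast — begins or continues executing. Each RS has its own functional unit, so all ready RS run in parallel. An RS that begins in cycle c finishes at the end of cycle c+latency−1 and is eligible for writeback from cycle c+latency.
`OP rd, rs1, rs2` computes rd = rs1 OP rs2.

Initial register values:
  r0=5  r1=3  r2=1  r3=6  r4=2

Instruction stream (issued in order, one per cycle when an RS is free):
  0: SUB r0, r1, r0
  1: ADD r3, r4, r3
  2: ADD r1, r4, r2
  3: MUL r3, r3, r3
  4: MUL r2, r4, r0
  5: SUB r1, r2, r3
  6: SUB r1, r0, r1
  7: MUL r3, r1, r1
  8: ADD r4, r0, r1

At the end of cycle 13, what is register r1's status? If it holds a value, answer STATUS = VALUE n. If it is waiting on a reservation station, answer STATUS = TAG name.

  c1: issue SUB r0<-Add1  regs: r0:Add1,r1:3,r2:1,r3:6,r4:2
  c2: issue ADD r3<-Add2  regs: r0:Add1,r1:3,r2:1,r3:Add2,r4:2
  c3: stall  regs: r0:Add1,r1:3,r2:1,r3:Add2,r4:2
  c4: CDB Add1=-2; issue ADD r1<-Add1  regs: r0:-2,r1:Add1,r2:1,r3:Add2,r4:2
  c5: CDB Add2=8; issue MUL r3<-Mul1  regs: r0:-2,r1:Add1,r2:1,r3:Mul1,r4:2
  c6: issue MUL r2<-Mul2  regs: r0:-2,r1:Add1,r2:Mul2,r3:Mul1,r4:2
  c7: CDB Add1=3; issue SUB r1<-Add1  regs: r0:-2,r1:Add1,r2:Mul2,r3:Mul1,r4:2
  c8: issue SUB r1<-Add2  regs: r0:-2,r1:Add2,r2:Mul2,r3:Mul1,r4:2
  c9: CDB Mul1=64; issue MUL r3<-Mul1  regs: r0:-2,r1:Add2,r2:Mul2,r3:Mul1,r4:2
  c10: CDB Mul2=-4; stall  regs: r0:-2,r1:Add2,r2:-4,r3:Mul1,r4:2
  c11: stall  regs: r0:-2,r1:Add2,r2:-4,r3:Mul1,r4:2
  c12: stall  regs: r0:-2,r1:Add2,r2:-4,r3:Mul1,r4:2
  c13: CDB Add1=-68; issue ADD r4<-Add1  regs: r0:-2,r1:Add2,r2:-4,r3:Mul1,r4:Add1

STATUS = TAG Add2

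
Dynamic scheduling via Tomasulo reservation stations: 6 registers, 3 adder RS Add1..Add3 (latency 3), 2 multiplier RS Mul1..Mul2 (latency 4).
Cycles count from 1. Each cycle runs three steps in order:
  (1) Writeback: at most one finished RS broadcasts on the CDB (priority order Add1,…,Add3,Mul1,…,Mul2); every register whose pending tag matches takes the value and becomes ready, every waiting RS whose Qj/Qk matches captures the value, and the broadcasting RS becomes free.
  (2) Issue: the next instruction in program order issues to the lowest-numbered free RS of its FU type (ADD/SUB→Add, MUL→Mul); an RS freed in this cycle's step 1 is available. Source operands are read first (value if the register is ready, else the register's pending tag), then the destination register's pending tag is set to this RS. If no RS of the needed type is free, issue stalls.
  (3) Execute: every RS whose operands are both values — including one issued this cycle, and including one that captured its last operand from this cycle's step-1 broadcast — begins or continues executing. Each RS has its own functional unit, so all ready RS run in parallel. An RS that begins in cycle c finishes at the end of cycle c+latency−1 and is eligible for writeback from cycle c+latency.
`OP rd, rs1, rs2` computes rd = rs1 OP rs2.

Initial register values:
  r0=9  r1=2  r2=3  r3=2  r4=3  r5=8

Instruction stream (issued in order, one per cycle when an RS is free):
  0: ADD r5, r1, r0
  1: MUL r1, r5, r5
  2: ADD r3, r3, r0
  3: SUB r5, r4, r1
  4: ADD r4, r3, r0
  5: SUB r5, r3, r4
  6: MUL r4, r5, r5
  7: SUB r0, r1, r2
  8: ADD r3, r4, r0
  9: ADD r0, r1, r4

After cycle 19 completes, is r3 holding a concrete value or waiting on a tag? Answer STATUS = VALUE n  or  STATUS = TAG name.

c1: issue ADD r5<-Add1 | r0:9,r1:2,r2:3,r3:2,r4:3,r5:Add1
c2: issue MUL r1<-Mul1 | r0:9,r1:Mul1,r2:3,r3:2,r4:3,r5:Add1
c3: issue ADD r3<-Add2 | r0:9,r1:Mul1,r2:3,r3:Add2,r4:3,r5:Add1
c4: CDB Add1=11; issue SUB r5<-Add1 | r0:9,r1:Mul1,r2:3,r3:Add2,r4:3,r5:Add1
c5: issue ADD r4<-Add3 | r0:9,r1:Mul1,r2:3,r3:Add2,r4:Add3,r5:Add1
c6: CDB Add2=11; issue SUB r5<-Add2 | r0:9,r1:Mul1,r2:3,r3:11,r4:Add3,r5:Add2
c7: issue MUL r4<-Mul2 | r0:9,r1:Mul1,r2:3,r3:11,r4:Mul2,r5:Add2
c8: CDB Mul1=121; stall | r0:9,r1:121,r2:3,r3:11,r4:Mul2,r5:Add2
c9: CDB Add3=20; issue SUB r0<-Add3 | r0:Add3,r1:121,r2:3,r3:11,r4:Mul2,r5:Add2
c10: stall | r0:Add3,r1:121,r2:3,r3:11,r4:Mul2,r5:Add2
c11: CDB Add1=-118; issue ADD r3<-Add1 | r0:Add3,r1:121,r2:3,r3:Add1,r4:Mul2,r5:Add2
c12: CDB Add2=-9; issue ADD r0<-Add2 | r0:Add2,r1:121,r2:3,r3:Add1,r4:Mul2,r5:-9
c13: CDB Add3=118 | r0:Add2,r1:121,r2:3,r3:Add1,r4:Mul2,r5:-9
c14: - | r0:Add2,r1:121,r2:3,r3:Add1,r4:Mul2,r5:-9
c15: - | r0:Add2,r1:121,r2:3,r3:Add1,r4:Mul2,r5:-9
c16: CDB Mul2=81 | r0:Add2,r1:121,r2:3,r3:Add1,r4:81,r5:-9
c17: - | r0:Add2,r1:121,r2:3,r3:Add1,r4:81,r5:-9
c18: - | r0:Add2,r1:121,r2:3,r3:Add1,r4:81,r5:-9
c19: CDB Add1=199 | r0:Add2,r1:121,r2:3,r3:199,r4:81,r5:-9

STATUS = VALUE 199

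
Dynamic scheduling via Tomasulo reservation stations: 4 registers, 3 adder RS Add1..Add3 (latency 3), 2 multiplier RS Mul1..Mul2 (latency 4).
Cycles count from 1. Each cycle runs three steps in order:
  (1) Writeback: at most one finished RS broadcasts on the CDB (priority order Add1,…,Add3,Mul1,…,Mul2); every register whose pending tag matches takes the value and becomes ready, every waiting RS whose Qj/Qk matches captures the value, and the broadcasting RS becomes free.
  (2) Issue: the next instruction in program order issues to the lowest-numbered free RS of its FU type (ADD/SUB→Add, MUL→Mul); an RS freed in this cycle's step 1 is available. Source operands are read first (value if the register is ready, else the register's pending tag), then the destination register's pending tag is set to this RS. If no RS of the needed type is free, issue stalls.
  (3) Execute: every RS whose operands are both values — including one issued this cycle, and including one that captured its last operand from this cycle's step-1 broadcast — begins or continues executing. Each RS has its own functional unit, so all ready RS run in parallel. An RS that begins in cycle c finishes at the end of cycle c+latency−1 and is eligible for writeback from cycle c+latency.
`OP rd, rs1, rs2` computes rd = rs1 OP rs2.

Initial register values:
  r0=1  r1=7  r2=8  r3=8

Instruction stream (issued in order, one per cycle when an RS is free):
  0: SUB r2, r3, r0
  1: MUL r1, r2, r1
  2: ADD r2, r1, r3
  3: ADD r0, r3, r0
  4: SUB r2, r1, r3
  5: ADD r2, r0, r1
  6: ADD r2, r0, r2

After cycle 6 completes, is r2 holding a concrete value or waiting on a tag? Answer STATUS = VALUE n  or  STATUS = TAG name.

STATUS = TAG Add3

c1: issue SUB r2<-Add1 | r0:1,r1:7,r2:Add1,r3:8
c2: issue MUL r1<-Mul1 | r0:1,r1:Mul1,r2:Add1,r3:8
c3: issue ADD r2<-Add2 | r0:1,r1:Mul1,r2:Add2,r3:8
c4: CDB Add1=7; issue ADD r0<-Add1 | r0:Add1,r1:Mul1,r2:Add2,r3:8
c5: issue SUB r2<-Add3 | r0:Add1,r1:Mul1,r2:Add3,r3:8
c6: stall | r0:Add1,r1:Mul1,r2:Add3,r3:8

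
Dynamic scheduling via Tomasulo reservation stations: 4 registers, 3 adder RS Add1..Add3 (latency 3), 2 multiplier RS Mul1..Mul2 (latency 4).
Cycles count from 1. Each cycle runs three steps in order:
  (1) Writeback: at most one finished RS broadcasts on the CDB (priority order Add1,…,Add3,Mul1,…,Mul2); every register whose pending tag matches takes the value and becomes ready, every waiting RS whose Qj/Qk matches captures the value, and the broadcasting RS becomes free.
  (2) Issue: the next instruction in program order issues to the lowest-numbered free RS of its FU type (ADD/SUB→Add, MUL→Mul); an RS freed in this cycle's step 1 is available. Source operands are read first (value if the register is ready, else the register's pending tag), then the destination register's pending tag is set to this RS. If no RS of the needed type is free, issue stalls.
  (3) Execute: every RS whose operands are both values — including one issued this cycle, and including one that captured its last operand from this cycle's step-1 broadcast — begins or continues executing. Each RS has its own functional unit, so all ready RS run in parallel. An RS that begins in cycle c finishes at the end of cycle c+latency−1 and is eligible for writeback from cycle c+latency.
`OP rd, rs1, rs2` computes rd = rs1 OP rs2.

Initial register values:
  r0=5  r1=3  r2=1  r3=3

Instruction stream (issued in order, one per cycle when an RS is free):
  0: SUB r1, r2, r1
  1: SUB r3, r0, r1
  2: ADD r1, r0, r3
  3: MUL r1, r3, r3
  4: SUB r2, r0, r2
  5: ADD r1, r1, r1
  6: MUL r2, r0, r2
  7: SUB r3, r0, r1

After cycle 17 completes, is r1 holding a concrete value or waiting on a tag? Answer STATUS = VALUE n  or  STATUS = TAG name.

STATUS = VALUE 98

cycle 1: issue SUB r1<-Add1 // r0:5,r1:Add1,r2:1,r3:3
cycle 2: issue SUB r3<-Add2 // r0:5,r1:Add1,r2:1,r3:Add2
cycle 3: issue ADD r1<-Add3 // r0:5,r1:Add3,r2:1,r3:Add2
cycle 4: CDB Add1=-2; issue MUL r1<-Mul1 // r0:5,r1:Mul1,r2:1,r3:Add2
cycle 5: issue SUB r2<-Add1 // r0:5,r1:Mul1,r2:Add1,r3:Add2
cycle 6: stall // r0:5,r1:Mul1,r2:Add1,r3:Add2
cycle 7: CDB Add2=7; issue ADD r1<-Add2 // r0:5,r1:Add2,r2:Add1,r3:7
cycle 8: CDB Add1=4; issue MUL r2<-Mul2 // r0:5,r1:Add2,r2:Mul2,r3:7
cycle 9: issue SUB r3<-Add1 // r0:5,r1:Add2,r2:Mul2,r3:Add1
cycle 10: CDB Add3=12 // r0:5,r1:Add2,r2:Mul2,r3:Add1
cycle 11: CDB Mul1=49 // r0:5,r1:Add2,r2:Mul2,r3:Add1
cycle 12: CDB Mul2=20 // r0:5,r1:Add2,r2:20,r3:Add1
cycle 13: - // r0:5,r1:Add2,r2:20,r3:Add1
cycle 14: CDB Add2=98 // r0:5,r1:98,r2:20,r3:Add1
cycle 15: - // r0:5,r1:98,r2:20,r3:Add1
cycle 16: - // r0:5,r1:98,r2:20,r3:Add1
cycle 17: CDB Add1=-93 // r0:5,r1:98,r2:20,r3:-93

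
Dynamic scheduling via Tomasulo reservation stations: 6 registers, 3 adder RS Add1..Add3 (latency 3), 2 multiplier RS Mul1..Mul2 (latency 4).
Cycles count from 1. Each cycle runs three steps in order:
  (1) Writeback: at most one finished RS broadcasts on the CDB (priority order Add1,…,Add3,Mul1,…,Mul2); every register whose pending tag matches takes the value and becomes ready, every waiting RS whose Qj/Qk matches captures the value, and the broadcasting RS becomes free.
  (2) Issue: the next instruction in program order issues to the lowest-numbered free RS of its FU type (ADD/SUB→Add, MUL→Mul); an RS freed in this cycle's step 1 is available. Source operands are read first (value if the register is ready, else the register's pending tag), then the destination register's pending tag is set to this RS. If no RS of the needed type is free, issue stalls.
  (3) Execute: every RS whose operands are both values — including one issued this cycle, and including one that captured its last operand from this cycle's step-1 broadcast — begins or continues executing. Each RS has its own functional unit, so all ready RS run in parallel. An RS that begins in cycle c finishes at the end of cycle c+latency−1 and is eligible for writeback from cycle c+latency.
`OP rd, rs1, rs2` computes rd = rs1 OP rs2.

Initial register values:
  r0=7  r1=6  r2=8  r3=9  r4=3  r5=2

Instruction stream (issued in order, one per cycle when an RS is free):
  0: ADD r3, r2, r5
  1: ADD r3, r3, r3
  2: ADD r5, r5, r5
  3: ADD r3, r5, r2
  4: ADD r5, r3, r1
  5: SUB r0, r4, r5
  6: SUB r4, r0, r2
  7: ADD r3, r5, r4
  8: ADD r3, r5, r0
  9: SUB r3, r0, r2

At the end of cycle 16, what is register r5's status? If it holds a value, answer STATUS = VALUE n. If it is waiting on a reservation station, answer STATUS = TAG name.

STATUS = VALUE 18

c1: issue ADD r3<-Add1 | r0:7,r1:6,r2:8,r3:Add1,r4:3,r5:2
c2: issue ADD r3<-Add2 | r0:7,r1:6,r2:8,r3:Add2,r4:3,r5:2
c3: issue ADD r5<-Add3 | r0:7,r1:6,r2:8,r3:Add2,r4:3,r5:Add3
c4: CDB Add1=10; issue ADD r3<-Add1 | r0:7,r1:6,r2:8,r3:Add1,r4:3,r5:Add3
c5: stall | r0:7,r1:6,r2:8,r3:Add1,r4:3,r5:Add3
c6: CDB Add3=4; issue ADD r5<-Add3 | r0:7,r1:6,r2:8,r3:Add1,r4:3,r5:Add3
c7: CDB Add2=20; issue SUB r0<-Add2 | r0:Add2,r1:6,r2:8,r3:Add1,r4:3,r5:Add3
c8: stall | r0:Add2,r1:6,r2:8,r3:Add1,r4:3,r5:Add3
c9: CDB Add1=12; issue SUB r4<-Add1 | r0:Add2,r1:6,r2:8,r3:12,r4:Add1,r5:Add3
c10: stall | r0:Add2,r1:6,r2:8,r3:12,r4:Add1,r5:Add3
c11: stall | r0:Add2,r1:6,r2:8,r3:12,r4:Add1,r5:Add3
c12: CDB Add3=18; issue ADD r3<-Add3 | r0:Add2,r1:6,r2:8,r3:Add3,r4:Add1,r5:18
c13: stall | r0:Add2,r1:6,r2:8,r3:Add3,r4:Add1,r5:18
c14: stall | r0:Add2,r1:6,r2:8,r3:Add3,r4:Add1,r5:18
c15: CDB Add2=-15; issue ADD r3<-Add2 | r0:-15,r1:6,r2:8,r3:Add2,r4:Add1,r5:18
c16: stall | r0:-15,r1:6,r2:8,r3:Add2,r4:Add1,r5:18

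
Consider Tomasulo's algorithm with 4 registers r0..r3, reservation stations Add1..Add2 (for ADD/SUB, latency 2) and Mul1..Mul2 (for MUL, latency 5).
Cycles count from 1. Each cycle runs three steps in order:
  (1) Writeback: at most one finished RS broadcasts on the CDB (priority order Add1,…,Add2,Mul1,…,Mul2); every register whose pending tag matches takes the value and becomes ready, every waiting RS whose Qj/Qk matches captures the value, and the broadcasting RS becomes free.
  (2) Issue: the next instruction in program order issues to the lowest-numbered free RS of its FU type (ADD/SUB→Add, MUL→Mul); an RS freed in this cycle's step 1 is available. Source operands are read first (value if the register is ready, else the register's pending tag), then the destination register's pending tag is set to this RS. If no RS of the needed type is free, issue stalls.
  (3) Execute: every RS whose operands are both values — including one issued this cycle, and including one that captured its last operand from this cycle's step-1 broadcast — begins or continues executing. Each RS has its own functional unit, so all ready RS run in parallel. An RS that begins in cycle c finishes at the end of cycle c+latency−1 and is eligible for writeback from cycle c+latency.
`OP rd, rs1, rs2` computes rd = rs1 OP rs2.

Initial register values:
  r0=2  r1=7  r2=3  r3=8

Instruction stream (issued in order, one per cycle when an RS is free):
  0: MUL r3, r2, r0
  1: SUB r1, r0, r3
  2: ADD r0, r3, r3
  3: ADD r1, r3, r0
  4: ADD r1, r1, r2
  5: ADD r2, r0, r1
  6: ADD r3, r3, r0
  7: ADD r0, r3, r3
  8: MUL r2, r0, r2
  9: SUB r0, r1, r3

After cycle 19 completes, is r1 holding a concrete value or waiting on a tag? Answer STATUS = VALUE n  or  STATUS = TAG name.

  c1: issue MUL r3<-Mul1  regs: r0:2,r1:7,r2:3,r3:Mul1
  c2: issue SUB r1<-Add1  regs: r0:2,r1:Add1,r2:3,r3:Mul1
  c3: issue ADD r0<-Add2  regs: r0:Add2,r1:Add1,r2:3,r3:Mul1
  c4: stall  regs: r0:Add2,r1:Add1,r2:3,r3:Mul1
  c5: stall  regs: r0:Add2,r1:Add1,r2:3,r3:Mul1
  c6: CDB Mul1=6; stall  regs: r0:Add2,r1:Add1,r2:3,r3:6
  c7: stall  regs: r0:Add2,r1:Add1,r2:3,r3:6
  c8: CDB Add1=-4; issue ADD r1<-Add1  regs: r0:Add2,r1:Add1,r2:3,r3:6
  c9: CDB Add2=12; issue ADD r1<-Add2  regs: r0:12,r1:Add2,r2:3,r3:6
  c10: stall  regs: r0:12,r1:Add2,r2:3,r3:6
  c11: CDB Add1=18; issue ADD r2<-Add1  regs: r0:12,r1:Add2,r2:Add1,r3:6
  c12: stall  regs: r0:12,r1:Add2,r2:Add1,r3:6
  c13: CDB Add2=21; issue ADD r3<-Add2  regs: r0:12,r1:21,r2:Add1,r3:Add2
  c14: stall  regs: r0:12,r1:21,r2:Add1,r3:Add2
  c15: CDB Add1=33; issue ADD r0<-Add1  regs: r0:Add1,r1:21,r2:33,r3:Add2
  c16: CDB Add2=18; issue MUL r2<-Mul1  regs: r0:Add1,r1:21,r2:Mul1,r3:18
  c17: issue SUB r0<-Add2  regs: r0:Add2,r1:21,r2:Mul1,r3:18
  c18: CDB Add1=36  regs: r0:Add2,r1:21,r2:Mul1,r3:18
  c19: CDB Add2=3  regs: r0:3,r1:21,r2:Mul1,r3:18

STATUS = VALUE 21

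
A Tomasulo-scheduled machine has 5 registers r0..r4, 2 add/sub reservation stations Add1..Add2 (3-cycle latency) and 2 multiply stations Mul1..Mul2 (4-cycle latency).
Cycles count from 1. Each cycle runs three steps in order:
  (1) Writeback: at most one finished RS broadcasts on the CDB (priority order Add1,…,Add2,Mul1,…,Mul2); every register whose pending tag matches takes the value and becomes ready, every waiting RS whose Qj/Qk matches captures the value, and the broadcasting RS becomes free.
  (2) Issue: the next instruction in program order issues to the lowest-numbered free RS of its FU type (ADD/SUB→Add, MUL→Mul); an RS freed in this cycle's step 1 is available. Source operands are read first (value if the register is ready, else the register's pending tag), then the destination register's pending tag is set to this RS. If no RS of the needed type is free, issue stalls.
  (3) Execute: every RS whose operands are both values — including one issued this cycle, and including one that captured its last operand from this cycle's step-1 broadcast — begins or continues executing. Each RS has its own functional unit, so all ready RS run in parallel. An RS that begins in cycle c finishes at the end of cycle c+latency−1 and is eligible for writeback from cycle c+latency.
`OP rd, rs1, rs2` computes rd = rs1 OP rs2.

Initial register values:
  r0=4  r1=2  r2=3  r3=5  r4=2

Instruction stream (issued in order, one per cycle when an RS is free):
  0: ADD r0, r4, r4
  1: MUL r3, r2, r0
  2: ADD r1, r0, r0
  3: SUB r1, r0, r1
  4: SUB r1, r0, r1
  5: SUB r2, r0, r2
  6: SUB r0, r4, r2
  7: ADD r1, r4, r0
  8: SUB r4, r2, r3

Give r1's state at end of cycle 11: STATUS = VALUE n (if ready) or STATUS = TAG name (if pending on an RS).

cycle 1: issue ADD r0<-Add1 // r0:Add1,r1:2,r2:3,r3:5,r4:2
cycle 2: issue MUL r3<-Mul1 // r0:Add1,r1:2,r2:3,r3:Mul1,r4:2
cycle 3: issue ADD r1<-Add2 // r0:Add1,r1:Add2,r2:3,r3:Mul1,r4:2
cycle 4: CDB Add1=4; issue SUB r1<-Add1 // r0:4,r1:Add1,r2:3,r3:Mul1,r4:2
cycle 5: stall // r0:4,r1:Add1,r2:3,r3:Mul1,r4:2
cycle 6: stall // r0:4,r1:Add1,r2:3,r3:Mul1,r4:2
cycle 7: CDB Add2=8; issue SUB r1<-Add2 // r0:4,r1:Add2,r2:3,r3:Mul1,r4:2
cycle 8: CDB Mul1=12; stall // r0:4,r1:Add2,r2:3,r3:12,r4:2
cycle 9: stall // r0:4,r1:Add2,r2:3,r3:12,r4:2
cycle 10: CDB Add1=-4; issue SUB r2<-Add1 // r0:4,r1:Add2,r2:Add1,r3:12,r4:2
cycle 11: stall // r0:4,r1:Add2,r2:Add1,r3:12,r4:2

STATUS = TAG Add2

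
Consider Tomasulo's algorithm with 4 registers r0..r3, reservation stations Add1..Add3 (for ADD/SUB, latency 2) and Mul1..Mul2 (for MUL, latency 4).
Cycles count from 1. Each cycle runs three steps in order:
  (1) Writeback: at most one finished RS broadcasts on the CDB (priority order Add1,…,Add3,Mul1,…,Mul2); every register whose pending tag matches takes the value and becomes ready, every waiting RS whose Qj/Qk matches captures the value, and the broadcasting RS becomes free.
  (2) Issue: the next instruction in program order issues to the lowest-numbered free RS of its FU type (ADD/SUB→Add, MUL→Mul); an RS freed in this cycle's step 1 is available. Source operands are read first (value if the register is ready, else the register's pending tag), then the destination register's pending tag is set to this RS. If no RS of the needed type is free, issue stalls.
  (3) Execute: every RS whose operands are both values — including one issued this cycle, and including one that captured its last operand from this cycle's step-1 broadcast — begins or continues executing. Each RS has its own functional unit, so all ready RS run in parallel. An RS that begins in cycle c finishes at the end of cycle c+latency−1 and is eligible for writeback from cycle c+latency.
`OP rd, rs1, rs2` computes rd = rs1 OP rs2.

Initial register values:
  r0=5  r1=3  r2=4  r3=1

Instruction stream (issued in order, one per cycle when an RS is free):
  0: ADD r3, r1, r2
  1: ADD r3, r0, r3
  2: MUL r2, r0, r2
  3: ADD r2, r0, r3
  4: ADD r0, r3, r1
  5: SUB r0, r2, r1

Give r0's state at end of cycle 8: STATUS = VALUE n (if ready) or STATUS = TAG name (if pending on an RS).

STATUS = TAG Add3

cycle 1: issue ADD r3<-Add1 // r0:5,r1:3,r2:4,r3:Add1
cycle 2: issue ADD r3<-Add2 // r0:5,r1:3,r2:4,r3:Add2
cycle 3: CDB Add1=7; issue MUL r2<-Mul1 // r0:5,r1:3,r2:Mul1,r3:Add2
cycle 4: issue ADD r2<-Add1 // r0:5,r1:3,r2:Add1,r3:Add2
cycle 5: CDB Add2=12; issue ADD r0<-Add2 // r0:Add2,r1:3,r2:Add1,r3:12
cycle 6: issue SUB r0<-Add3 // r0:Add3,r1:3,r2:Add1,r3:12
cycle 7: CDB Add1=17 // r0:Add3,r1:3,r2:17,r3:12
cycle 8: CDB Add2=15 // r0:Add3,r1:3,r2:17,r3:12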